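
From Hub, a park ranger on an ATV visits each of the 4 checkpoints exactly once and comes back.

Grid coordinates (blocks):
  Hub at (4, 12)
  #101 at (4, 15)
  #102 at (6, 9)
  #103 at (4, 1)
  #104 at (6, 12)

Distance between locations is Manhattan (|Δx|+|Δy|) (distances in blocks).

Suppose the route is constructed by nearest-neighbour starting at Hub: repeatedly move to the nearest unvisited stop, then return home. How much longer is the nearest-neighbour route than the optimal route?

6 blocks longer than the optimal tour.

Hub: #104=2, #101=3, #102=5, #103=11 ⇒ #104
#104: #102=3, #101=5, #103=13 ⇒ #102
#102: #101=8, #103=10 ⇒ #101
#101: #103=14 ⇒ #103
NN route Hub → #104 → #102 → #101 → #103 → Hub costs 38.
Optimal: Hub → #101 → #103 → #102 → #104 → Hub costs 32 (by enumerating all 12 distinct tours).
Excess = 38 − 32 = 6.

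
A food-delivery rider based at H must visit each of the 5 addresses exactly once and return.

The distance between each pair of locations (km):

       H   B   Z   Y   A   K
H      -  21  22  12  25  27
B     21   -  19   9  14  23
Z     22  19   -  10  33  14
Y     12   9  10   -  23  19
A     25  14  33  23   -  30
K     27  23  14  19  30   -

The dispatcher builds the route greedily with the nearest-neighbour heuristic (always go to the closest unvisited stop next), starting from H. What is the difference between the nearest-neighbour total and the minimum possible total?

3 km longer than the optimal tour.

H: Y=12, B=21, Z=22, A=25, K=27 ⇒ Y
Y: B=9, Z=10, K=19, A=23 ⇒ B
B: A=14, Z=19, K=23 ⇒ A
A: K=30, Z=33 ⇒ K
K: Z=14 ⇒ Z
NN route H → Y → B → A → K → Z → H costs 101.
Optimal: H → Y → Z → K → B → A → H costs 98 (by enumerating all 60 distinct tours).
Excess = 101 − 98 = 3.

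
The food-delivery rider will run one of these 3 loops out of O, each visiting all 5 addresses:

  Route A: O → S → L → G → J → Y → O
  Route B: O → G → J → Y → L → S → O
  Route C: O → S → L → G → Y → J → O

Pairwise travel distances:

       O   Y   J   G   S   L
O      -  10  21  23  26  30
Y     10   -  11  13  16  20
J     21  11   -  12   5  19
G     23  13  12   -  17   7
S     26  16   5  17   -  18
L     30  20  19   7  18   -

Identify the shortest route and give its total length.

Route A: 26 + 18 + 7 + 12 + 11 + 10 = 84
Route B: 23 + 12 + 11 + 20 + 18 + 26 = 110
Route C: 26 + 18 + 7 + 13 + 11 + 21 = 96

84 — Route A is the shortest.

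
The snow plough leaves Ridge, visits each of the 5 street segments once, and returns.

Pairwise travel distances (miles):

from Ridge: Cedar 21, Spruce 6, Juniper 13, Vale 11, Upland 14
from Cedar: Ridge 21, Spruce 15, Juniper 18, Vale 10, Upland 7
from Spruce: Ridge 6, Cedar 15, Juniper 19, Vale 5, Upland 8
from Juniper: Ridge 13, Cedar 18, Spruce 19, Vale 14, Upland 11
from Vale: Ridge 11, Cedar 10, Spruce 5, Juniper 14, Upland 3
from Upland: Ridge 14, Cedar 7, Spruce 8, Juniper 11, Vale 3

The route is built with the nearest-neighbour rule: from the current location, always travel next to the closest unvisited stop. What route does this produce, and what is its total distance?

Total distance 52 miles via the nearest-neighbour route Ridge → Spruce → Vale → Upland → Cedar → Juniper → Ridge.

Ridge → [Spruce:6 / Vale:11 / Juniper:13 / Upland:14 / Cedar:21] → Spruce (6)
Spruce → [Vale:5 / Upland:8 / Cedar:15 / Juniper:19] → Vale (5)
Vale → [Upland:3 / Cedar:10 / Juniper:14] → Upland (3)
Upland → [Cedar:7 / Juniper:11] → Cedar (7)
Cedar → [Juniper:18] → Juniper (18)
Return Juniper→Ridge: 13.
Total = 6 + 5 + 3 + 7 + 18 + 13 = 52.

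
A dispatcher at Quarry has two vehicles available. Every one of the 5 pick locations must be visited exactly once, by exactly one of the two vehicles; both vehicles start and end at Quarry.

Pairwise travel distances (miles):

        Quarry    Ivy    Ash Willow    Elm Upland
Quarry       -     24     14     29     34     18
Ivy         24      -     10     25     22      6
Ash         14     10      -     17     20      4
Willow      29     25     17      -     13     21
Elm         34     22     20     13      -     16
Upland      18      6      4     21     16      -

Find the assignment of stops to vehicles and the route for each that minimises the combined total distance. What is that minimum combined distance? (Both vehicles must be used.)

Minimum combined distance: 116 miles.

There are 2^4 − 1 = 15 ways to divide the 5 stops into two non-empty groups. For each, the best each vehicle can do is its own shortest tour through its group:
  {Ivy} + {Ash, Willow, Elm, Upland}: 48 + 76 = 124
  {Ash} + {Ivy, Willow, Elm, Upland}: 28 + 88 = 116
  {Ivy, Ash} + {Willow, Elm, Upland}: 48 + 76 = 124
  {Willow} + {Ivy, Ash, Elm, Upland}: 58 + 80 = 138
  {Ivy, Willow} + {Ash, Elm, Upland}: 78 + 68 = 146
  {Ash, Willow} + {Ivy, Elm, Upland}: 60 + 80 = 140
  … (15 splits in total)
Best: vehicle 1 Quarry → Ash → Quarry = 28; vehicle 2 Quarry → Ivy → Upland → Elm → Willow → Quarry = 88; combined 116.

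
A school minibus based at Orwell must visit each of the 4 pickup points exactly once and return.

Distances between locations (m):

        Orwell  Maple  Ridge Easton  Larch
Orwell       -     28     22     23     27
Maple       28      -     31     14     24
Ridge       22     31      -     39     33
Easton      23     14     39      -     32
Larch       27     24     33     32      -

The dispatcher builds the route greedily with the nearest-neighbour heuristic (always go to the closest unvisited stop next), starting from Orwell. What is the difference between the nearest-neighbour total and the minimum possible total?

Excess over optimum: 10 m.

From Orwell: Ridge=22, Easton=23, Larch=27, Maple=28 → choose Ridge (22).
From Ridge: Maple=31, Larch=33, Easton=39 → choose Maple (31).
From Maple: Easton=14, Larch=24 → choose Easton (14).
From Easton: Larch=32 → choose Larch (32).
NN route Orwell → Ridge → Maple → Easton → Larch → Orwell costs 126.
Optimal: Orwell → Ridge → Larch → Maple → Easton → Orwell costs 116 (by enumerating all 12 distinct tours).
Excess = 126 − 116 = 10.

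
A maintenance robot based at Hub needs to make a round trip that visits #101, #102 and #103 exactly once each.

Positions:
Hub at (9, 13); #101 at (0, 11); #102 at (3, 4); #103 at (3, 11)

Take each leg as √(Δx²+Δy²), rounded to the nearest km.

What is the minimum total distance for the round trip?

28 km — the shortest possible round trip.

Hub → #101 → #102 → #103 → Hub: 9+8+7+6 = 30
Hub → #101 → #103 → #102 → Hub: 9+3+7+11 = 30
Hub → #102 → #101 → #103 → Hub: 11+8+3+6 = 28
The minimum is 28.
One optimal route: Hub → #102 → #101 → #103 → Hub (or its reverse).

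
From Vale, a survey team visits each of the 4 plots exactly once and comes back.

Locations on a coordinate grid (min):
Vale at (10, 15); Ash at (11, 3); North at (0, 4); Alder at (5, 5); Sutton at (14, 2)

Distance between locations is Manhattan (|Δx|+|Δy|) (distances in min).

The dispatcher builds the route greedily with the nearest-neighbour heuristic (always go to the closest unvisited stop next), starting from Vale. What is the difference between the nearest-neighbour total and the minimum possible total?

From Vale: Ash=13, Alder=15, Sutton=17, North=21 → choose Ash (13).
From Ash: Sutton=4, Alder=8, North=12 → choose Sutton (4).
From Sutton: Alder=12, North=16 → choose Alder (12).
From Alder: North=6 → choose North (6).
NN route Vale → Ash → Sutton → Alder → North → Vale costs 56.
Optimal: Vale → Ash → Sutton → North → Alder → Vale costs 54 (by enumerating all 12 distinct tours).
Excess = 56 − 54 = 2.

The nearest-neighbour route is 2 min longer than optimal.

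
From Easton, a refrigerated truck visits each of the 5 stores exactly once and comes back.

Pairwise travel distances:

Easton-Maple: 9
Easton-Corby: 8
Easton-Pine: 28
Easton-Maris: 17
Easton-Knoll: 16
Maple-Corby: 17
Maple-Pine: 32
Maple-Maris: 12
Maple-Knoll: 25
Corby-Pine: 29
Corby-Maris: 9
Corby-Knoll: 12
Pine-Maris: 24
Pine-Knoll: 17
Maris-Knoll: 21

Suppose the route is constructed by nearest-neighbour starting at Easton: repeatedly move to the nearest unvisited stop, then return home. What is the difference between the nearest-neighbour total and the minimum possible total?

17 longer than the optimal tour.

From Easton: Corby=8, Maple=9, Knoll=16, Maris=17, Pine=28 → choose Corby (8).
From Corby: Maris=9, Knoll=12, Maple=17, Pine=29 → choose Maris (9).
From Maris: Maple=12, Knoll=21, Pine=24 → choose Maple (12).
From Maple: Knoll=25, Pine=32 → choose Knoll (25).
From Knoll: Pine=17 → choose Pine (17).
NN route Easton → Corby → Maris → Maple → Knoll → Pine → Easton costs 99.
Optimal: Easton → Maple → Maris → Pine → Knoll → Corby → Easton costs 82 (by enumerating all 60 distinct tours).
Excess = 99 − 82 = 17.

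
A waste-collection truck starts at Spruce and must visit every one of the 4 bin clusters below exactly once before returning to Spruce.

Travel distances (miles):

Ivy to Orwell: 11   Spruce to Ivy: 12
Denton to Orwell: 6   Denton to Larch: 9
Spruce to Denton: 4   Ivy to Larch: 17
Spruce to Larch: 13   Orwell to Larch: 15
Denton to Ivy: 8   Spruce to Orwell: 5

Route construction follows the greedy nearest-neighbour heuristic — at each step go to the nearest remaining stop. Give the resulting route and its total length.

From Spruce: distances to unvisited — Denton=4, Orwell=5, Ivy=12, Larch=13. Nearest is Denton (4).
From Denton: distances to unvisited — Orwell=6, Ivy=8, Larch=9. Nearest is Orwell (6).
From Orwell: distances to unvisited — Ivy=11, Larch=15. Nearest is Ivy (11).
From Ivy: distances to unvisited — Larch=17. Nearest is Larch (17).
Return Larch→Spruce: 13.
Total = 4 + 6 + 11 + 17 + 13 = 51.

Total distance 51 miles via the nearest-neighbour route Spruce → Denton → Orwell → Ivy → Larch → Spruce.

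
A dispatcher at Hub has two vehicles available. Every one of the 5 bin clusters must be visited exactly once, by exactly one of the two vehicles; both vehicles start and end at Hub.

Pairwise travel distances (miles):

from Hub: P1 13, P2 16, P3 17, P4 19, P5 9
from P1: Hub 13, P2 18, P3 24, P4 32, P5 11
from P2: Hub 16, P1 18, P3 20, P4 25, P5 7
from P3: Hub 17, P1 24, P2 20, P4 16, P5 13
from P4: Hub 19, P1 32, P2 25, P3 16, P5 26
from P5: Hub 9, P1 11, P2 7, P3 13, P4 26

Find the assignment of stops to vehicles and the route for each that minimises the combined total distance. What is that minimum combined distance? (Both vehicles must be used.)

Try each way of splitting the stops between the two vehicles (each non-empty) and, for each split, find the best tour for each vehicle:
  {P1} + {P2, P3, P4, P5}: 26 + 71 = 97
  {P2} + {P1, P3, P4, P5}: 32 + 72 = 104
  {P1, P2} + {P3, P4, P5}: 47 + 57 = 104
  {P3} + {P1, P2, P4, P5}: 34 + 75 = 109
  {P1, P3} + {P2, P4, P5}: 54 + 60 = 114
  {P2, P3} + {P1, P4, P5}: 53 + 69 = 122
  … (15 splits in total)
Best: vehicle 1 Hub → P1 → Hub = 26; vehicle 2 Hub → P2 → P5 → P3 → P4 → Hub = 71; combined 97.

97 miles — the smallest possible combined total.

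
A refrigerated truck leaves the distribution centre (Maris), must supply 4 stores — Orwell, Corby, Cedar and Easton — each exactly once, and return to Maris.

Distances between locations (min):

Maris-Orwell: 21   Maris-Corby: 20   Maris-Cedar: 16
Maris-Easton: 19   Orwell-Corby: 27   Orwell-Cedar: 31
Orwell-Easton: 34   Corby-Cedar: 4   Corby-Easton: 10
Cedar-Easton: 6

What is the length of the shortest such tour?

Maris - Orwell - Corby - Cedar - Easton - Maris: 21+27+4+6+19 = 77
Maris - Orwell - Corby - Easton - Cedar - Maris: 21+27+10+6+16 = 80
Maris - Orwell - Cedar - Corby - Easton - Maris: 21+31+4+10+19 = 85
Maris - Orwell - Cedar - Easton - Corby - Maris: 21+31+6+10+20 = 88
Maris - Orwell - Easton - Corby - Cedar - Maris: 21+34+10+4+16 = 85
Maris - Orwell - Easton - Cedar - Corby - Maris: 21+34+6+4+20 = 85
Maris - Corby - Orwell - Cedar - Easton - Maris: 20+27+31+6+19 = 103
Maris - Corby - Orwell - Easton - Cedar - Maris: 20+27+34+6+16 = 103
Maris - Corby - Cedar - Orwell - Easton - Maris: 20+4+31+34+19 = 108
Maris - Corby - Easton - Orwell - Cedar - Maris: 20+10+34+31+16 = 111
Maris - Cedar - Orwell - Corby - Easton - Maris: 16+31+27+10+19 = 103
Maris - Cedar - Corby - Orwell - Easton - Maris: 16+4+27+34+19 = 100
The minimum is 77.
One optimal route: Maris → Orwell → Corby → Cedar → Easton → Maris (or its reverse).

Shortest round trip = 77 min.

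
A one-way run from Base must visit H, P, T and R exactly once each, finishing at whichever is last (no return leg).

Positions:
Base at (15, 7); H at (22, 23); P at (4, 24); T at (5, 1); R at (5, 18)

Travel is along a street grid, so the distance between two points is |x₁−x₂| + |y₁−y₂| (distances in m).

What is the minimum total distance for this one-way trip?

Shortest open route: 59 m.

There are 4! = 24 possible orderings.
Base → H → P → T → R: 23+19+24+17 = 83
Base → H → P → R → T: 23+19+7+17 = 66
Base → H → T → P → R: 23+39+24+7 = 93
Base → H → T → R → P: 23+39+17+7 = 86
Base → H → R → P → T: 23+22+7+24 = 76
Base → H → R → T → P: 23+22+17+24 = 86
Base → P → H → T → R: 28+19+39+17 = 103
Base → P → H → R → T: 28+19+22+17 = 86
Base → P → T → H → R: 28+24+39+22 = 113
Base → P → T → R → H: 28+24+17+22 = 91
Base → P → R → H → T: 28+7+22+39 = 96
Base → P → R → T → H: 28+7+17+39 = 91
Base → T → H → P → R: 16+39+19+7 = 81
Base → T → H → R → P: 16+39+22+7 = 84
… (10 more)
Base → T → R → P → H: 16+17+7+19 = 59  ← best
The minimum is 59.
One shortest path: Base → T → R → P → H.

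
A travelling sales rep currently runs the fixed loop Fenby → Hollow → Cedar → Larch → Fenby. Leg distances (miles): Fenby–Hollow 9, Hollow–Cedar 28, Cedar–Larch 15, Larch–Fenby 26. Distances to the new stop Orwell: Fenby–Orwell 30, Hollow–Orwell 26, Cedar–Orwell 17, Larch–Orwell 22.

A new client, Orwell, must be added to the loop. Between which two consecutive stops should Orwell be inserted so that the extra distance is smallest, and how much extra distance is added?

+15 miles — insert Orwell between Hollow and Cedar.

Insertion cost between consecutive stops i–j is d(i,Orwell) + d(Orwell,j) − d(i,j):
  between Fenby and Hollow: 30 + 26 − 9 = 47
  between Hollow and Cedar: 26 + 17 − 28 = 15
  between Cedar and Larch: 17 + 22 − 15 = 24
  between Larch and Fenby: 22 + 30 − 26 = 26
Cheapest insertion is between Hollow and Cedar, adding 15.
New total = 78 + 15 = 93.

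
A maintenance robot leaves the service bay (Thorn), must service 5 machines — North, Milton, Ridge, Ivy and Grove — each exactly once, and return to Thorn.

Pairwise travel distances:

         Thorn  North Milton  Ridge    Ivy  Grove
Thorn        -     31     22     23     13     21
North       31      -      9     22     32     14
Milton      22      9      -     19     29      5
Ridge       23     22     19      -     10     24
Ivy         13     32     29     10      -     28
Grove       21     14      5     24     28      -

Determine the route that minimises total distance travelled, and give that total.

With 5 stops there are 5!/2 = 60 distinct round trips (a route and its reverse cost the same).
Thorn → North → Milton → Ridge → Ivy → Grove → Thorn: 31+9+19+10+28+21 = 118
Thorn → North → Milton → Ridge → Grove → Ivy → Thorn: 31+9+19+24+28+13 = 124
Thorn → North → Milton → Ivy → Ridge → Grove → Thorn: 31+9+29+10+24+21 = 124
Thorn → North → Milton → Ivy → Grove → Ridge → Thorn: 31+9+29+28+24+23 = 144
Thorn → North → Milton → Grove → Ridge → Ivy → Thorn: 31+9+5+24+10+13 = 92
Thorn → North → Milton → Grove → Ivy → Ridge → Thorn: 31+9+5+28+10+23 = 106
Thorn → North → Ridge → Milton → Ivy → Grove → Thorn: 31+22+19+29+28+21 = 150
Thorn → North → Ridge → Milton → Grove → Ivy → Thorn: 31+22+19+5+28+13 = 118
Thorn → North → Ridge → Ivy → Milton → Grove → Thorn: 31+22+10+29+5+21 = 118
Thorn → North → Ridge → Ivy → Grove → Milton → Thorn: 31+22+10+28+5+22 = 118
Thorn → North → Ridge → Grove → Milton → Ivy → Thorn: 31+22+24+5+29+13 = 124
Thorn → North → Ridge → Grove → Ivy → Milton → Thorn: 31+22+24+28+29+22 = 156
Thorn → North → Ivy → Milton → Ridge → Grove → Thorn: 31+32+29+19+24+21 = 156
Thorn → North → Ivy → Milton → Grove → Ridge → Thorn: 31+32+29+5+24+23 = 144
… (46 more)
Thorn → Ivy → Ridge → North → Milton → Grove → Thorn: 13+10+22+9+5+21 = 80  ← best
The minimum is 80.
One optimal route: Thorn → Ivy → Ridge → North → Milton → Grove → Thorn (or its reverse).

Shortest round trip = 80.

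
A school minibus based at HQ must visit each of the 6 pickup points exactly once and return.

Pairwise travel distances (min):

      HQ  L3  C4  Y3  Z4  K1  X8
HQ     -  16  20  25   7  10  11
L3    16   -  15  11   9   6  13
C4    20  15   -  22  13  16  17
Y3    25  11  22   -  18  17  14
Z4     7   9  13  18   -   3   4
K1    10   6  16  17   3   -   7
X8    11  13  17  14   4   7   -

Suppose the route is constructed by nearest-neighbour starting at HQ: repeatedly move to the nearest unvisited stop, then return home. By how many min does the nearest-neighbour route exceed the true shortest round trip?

1 min longer than the optimal tour.

HQ: Z4=7, K1=10, X8=11, L3=16, C4=20, Y3=25 ⇒ Z4
Z4: K1=3, X8=4, L3=9, C4=13, Y3=18 ⇒ K1
K1: L3=6, X8=7, C4=16, Y3=17 ⇒ L3
L3: Y3=11, X8=13, C4=15 ⇒ Y3
Y3: X8=14, C4=22 ⇒ X8
X8: C4=17 ⇒ C4
NN route HQ → Z4 → K1 → L3 → Y3 → X8 → C4 → HQ costs 78.
Optimal: HQ → C4 → L3 → Y3 → X8 → Z4 → K1 → HQ costs 77 (by enumerating all 360 distinct tours).
Excess = 78 − 77 = 1.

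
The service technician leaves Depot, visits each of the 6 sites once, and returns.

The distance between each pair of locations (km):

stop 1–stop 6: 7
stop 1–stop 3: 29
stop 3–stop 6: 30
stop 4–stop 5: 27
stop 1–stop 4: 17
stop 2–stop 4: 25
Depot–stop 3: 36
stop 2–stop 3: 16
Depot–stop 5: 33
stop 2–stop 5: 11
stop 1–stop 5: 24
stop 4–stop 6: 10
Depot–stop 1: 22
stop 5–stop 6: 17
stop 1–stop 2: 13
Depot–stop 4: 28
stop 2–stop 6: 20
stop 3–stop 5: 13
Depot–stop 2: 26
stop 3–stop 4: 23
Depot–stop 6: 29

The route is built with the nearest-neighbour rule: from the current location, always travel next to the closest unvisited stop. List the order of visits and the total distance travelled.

Total distance 112 km via the nearest-neighbour route Depot → stop 1 → stop 6 → stop 4 → stop 3 → stop 5 → stop 2 → Depot.

At Depot the remaining stops are stop 1 22, stop 2 26, stop 4 28, stop 6 29, stop 5 33, stop 3 36; go to stop 1.
At stop 1 the remaining stops are stop 6 7, stop 2 13, stop 4 17, stop 5 24, stop 3 29; go to stop 6.
At stop 6 the remaining stops are stop 4 10, stop 5 17, stop 2 20, stop 3 30; go to stop 4.
At stop 4 the remaining stops are stop 3 23, stop 2 25, stop 5 27; go to stop 3.
At stop 3 the remaining stops are stop 5 13, stop 2 16; go to stop 5.
At stop 5 the remaining stops are stop 2 11; go to stop 2.
Return stop 2→Depot: 26.
Total = 22 + 7 + 10 + 23 + 13 + 11 + 26 = 112.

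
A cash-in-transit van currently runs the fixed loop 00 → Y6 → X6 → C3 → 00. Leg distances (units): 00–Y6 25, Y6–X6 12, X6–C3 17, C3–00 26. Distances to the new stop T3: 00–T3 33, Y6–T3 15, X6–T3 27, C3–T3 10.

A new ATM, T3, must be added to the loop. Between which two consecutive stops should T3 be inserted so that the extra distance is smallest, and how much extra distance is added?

+17 — insert T3 between C3 and 00.

Insertion cost between consecutive stops i–j is d(i,T3) + d(T3,j) − d(i,j):
  between 00 and Y6: 33 + 15 − 25 = 23
  between Y6 and X6: 15 + 27 − 12 = 30
  between X6 and C3: 27 + 10 − 17 = 20
  between C3 and 00: 10 + 33 − 26 = 17
Cheapest insertion is between C3 and 00, adding 17.
New total = 80 + 17 = 97.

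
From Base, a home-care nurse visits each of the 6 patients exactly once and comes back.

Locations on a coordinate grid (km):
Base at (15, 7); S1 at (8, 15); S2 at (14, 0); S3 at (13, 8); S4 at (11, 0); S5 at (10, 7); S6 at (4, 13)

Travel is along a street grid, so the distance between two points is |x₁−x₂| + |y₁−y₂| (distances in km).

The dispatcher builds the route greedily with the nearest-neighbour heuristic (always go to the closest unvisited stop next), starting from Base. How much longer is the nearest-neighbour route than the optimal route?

10 km longer than the optimal tour.

From Base: S3=3, S5=5, S2=8, S4=11, S1=15, S6=17 → choose S3 (3).
From S3: S5=4, S2=9, S4=10, S1=12, S6=14 → choose S5 (4).
From S5: S4=8, S1=10, S2=11, S6=12 → choose S4 (8).
From S4: S2=3, S1=18, S6=20 → choose S2 (3).
From S2: S1=21, S6=23 → choose S1 (21).
From S1: S6=6 → choose S6 (6).
NN route Base → S3 → S5 → S4 → S2 → S1 → S6 → Base costs 62.
Optimal: Base → S2 → S4 → S5 → S1 → S6 → S3 → Base costs 52 (by enumerating all 360 distinct tours).
Excess = 62 − 52 = 10.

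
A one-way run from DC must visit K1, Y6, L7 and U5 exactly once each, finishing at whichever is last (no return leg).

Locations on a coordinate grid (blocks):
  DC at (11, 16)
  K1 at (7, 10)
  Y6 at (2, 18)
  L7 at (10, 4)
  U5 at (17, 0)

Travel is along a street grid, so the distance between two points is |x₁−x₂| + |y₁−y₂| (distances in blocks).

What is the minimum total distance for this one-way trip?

There are 4! = 24 possible orderings.
DC → K1 → Y6 → L7 → U5: 10+13+22+11 = 56
DC → K1 → Y6 → U5 → L7: 10+13+33+11 = 67
DC → K1 → L7 → Y6 → U5: 10+9+22+33 = 74
DC → K1 → L7 → U5 → Y6: 10+9+11+33 = 63
DC → K1 → U5 → Y6 → L7: 10+20+33+22 = 85
DC → K1 → U5 → L7 → Y6: 10+20+11+22 = 63
DC → Y6 → K1 → L7 → U5: 11+13+9+11 = 44
DC → Y6 → K1 → U5 → L7: 11+13+20+11 = 55
DC → Y6 → L7 → K1 → U5: 11+22+9+20 = 62
DC → Y6 → L7 → U5 → K1: 11+22+11+20 = 64
DC → Y6 → U5 → K1 → L7: 11+33+20+9 = 73
DC → Y6 → U5 → L7 → K1: 11+33+11+9 = 64
DC → L7 → K1 → Y6 → U5: 13+9+13+33 = 68
DC → L7 → K1 → U5 → Y6: 13+9+20+33 = 75
… (10 more)
The minimum is 44.
One shortest path: DC → Y6 → K1 → L7 → U5.

44 blocks — the minimum one-way total.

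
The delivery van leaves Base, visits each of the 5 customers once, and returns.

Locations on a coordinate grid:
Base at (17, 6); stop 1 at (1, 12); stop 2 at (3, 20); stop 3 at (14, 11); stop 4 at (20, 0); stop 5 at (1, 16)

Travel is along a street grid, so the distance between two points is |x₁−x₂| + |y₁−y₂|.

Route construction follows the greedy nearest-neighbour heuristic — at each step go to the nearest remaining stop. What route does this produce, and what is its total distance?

78 along Base → stop 3 → stop 1 → stop 5 → stop 2 → stop 4 → Base.

From Base: distances to unvisited — stop 3=8, stop 4=9, stop 1=22, stop 5=26, stop 2=28. Nearest is stop 3 (8).
From stop 3: distances to unvisited — stop 1=14, stop 4=17, stop 5=18, stop 2=20. Nearest is stop 1 (14).
From stop 1: distances to unvisited — stop 5=4, stop 2=10, stop 4=31. Nearest is stop 5 (4).
From stop 5: distances to unvisited — stop 2=6, stop 4=35. Nearest is stop 2 (6).
From stop 2: distances to unvisited — stop 4=37. Nearest is stop 4 (37).
Return stop 4→Base: 9.
Total = 8 + 14 + 4 + 6 + 37 + 9 = 78.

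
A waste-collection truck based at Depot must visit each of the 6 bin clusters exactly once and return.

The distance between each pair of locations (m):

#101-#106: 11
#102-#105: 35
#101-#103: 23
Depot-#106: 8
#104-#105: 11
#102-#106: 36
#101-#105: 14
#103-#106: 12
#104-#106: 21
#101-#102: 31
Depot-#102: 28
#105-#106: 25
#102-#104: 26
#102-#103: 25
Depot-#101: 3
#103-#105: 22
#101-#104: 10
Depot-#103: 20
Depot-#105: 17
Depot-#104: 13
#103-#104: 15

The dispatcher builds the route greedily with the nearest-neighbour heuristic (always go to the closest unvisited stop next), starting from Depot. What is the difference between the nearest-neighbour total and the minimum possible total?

From Depot: #101=3, #106=8, #104=13, #105=17, #103=20, #102=28 → choose #101 (3).
From #101: #104=10, #106=11, #105=14, #103=23, #102=31 → choose #104 (10).
From #104: #105=11, #103=15, #106=21, #102=26 → choose #105 (11).
From #105: #103=22, #106=25, #102=35 → choose #103 (22).
From #103: #106=12, #102=25 → choose #106 (12).
From #106: #102=36 → choose #102 (36).
NN route Depot → #101 → #104 → #105 → #103 → #106 → #102 → Depot costs 122.
Optimal: Depot → #101 → #105 → #104 → #102 → #103 → #106 → Depot costs 99 (by enumerating all 360 distinct tours).
Excess = 122 − 99 = 23.

23 m longer than the optimal tour.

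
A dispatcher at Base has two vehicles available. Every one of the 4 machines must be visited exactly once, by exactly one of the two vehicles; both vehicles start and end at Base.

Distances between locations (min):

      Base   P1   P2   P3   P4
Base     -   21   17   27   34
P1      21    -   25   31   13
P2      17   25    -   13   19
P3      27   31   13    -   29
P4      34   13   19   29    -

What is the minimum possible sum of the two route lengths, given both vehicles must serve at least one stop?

There are 2^3 − 1 = 7 ways to divide the 4 stops into two non-empty groups. For each, the best each vehicle can do is its own shortest tour through its group:
  {P1} + {P2, P3, P4}: 42 + 92 = 134
  {P2} + {P1, P3, P4}: 34 + 90 = 124
  {P1, P2} + {P3, P4}: 63 + 90 = 153
  {P3} + {P1, P2, P4}: 54 + 70 = 124
  {P1, P3} + {P2, P4}: 79 + 70 = 149
  {P2, P3} + {P1, P4}: 57 + 68 = 125
  … (7 splits in total)
Best: vehicle 1 Base → P2 → Base = 34; vehicle 2 Base → P1 → P4 → P3 → Base = 90; combined 124.

Minimum combined distance: 124 min.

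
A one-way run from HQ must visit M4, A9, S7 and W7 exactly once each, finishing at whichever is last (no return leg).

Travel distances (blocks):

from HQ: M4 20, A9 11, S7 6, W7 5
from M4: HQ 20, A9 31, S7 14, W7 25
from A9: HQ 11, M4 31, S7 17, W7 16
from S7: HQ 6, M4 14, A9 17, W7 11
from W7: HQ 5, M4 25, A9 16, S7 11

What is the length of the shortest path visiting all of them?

There are 4! = 24 possible orderings.
HQ - M4 - A9 - S7 - W7: 20+31+17+11 = 79
HQ - M4 - A9 - W7 - S7: 20+31+16+11 = 78
HQ - M4 - S7 - A9 - W7: 20+14+17+16 = 67
HQ - M4 - S7 - W7 - A9: 20+14+11+16 = 61
HQ - M4 - W7 - A9 - S7: 20+25+16+17 = 78
HQ - M4 - W7 - S7 - A9: 20+25+11+17 = 73
HQ - A9 - M4 - S7 - W7: 11+31+14+11 = 67
HQ - A9 - M4 - W7 - S7: 11+31+25+11 = 78
HQ - A9 - S7 - M4 - W7: 11+17+14+25 = 67
HQ - A9 - S7 - W7 - M4: 11+17+11+25 = 64
HQ - A9 - W7 - M4 - S7: 11+16+25+14 = 66
HQ - A9 - W7 - S7 - M4: 11+16+11+14 = 52
HQ - S7 - M4 - A9 - W7: 6+14+31+16 = 67
HQ - S7 - M4 - W7 - A9: 6+14+25+16 = 61
… (10 more)
The minimum is 52.
One shortest path: HQ → A9 → W7 → S7 → M4.

Shortest open route: 52 blocks.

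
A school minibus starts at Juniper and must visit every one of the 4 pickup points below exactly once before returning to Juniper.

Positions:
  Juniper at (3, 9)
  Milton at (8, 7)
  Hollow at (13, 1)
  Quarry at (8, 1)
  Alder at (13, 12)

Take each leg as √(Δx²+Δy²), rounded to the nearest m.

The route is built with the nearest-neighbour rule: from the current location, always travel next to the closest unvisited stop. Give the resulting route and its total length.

Total distance 37 m via the nearest-neighbour route Juniper → Milton → Quarry → Hollow → Alder → Juniper.

At Juniper the remaining stops are Milton 5, Quarry 9, Alder 10, Hollow 13; go to Milton.
At Milton the remaining stops are Quarry 6, Alder 7, Hollow 8; go to Quarry.
At Quarry the remaining stops are Hollow 5, Alder 12; go to Hollow.
At Hollow the remaining stops are Alder 11; go to Alder.
Return Alder→Juniper: 10.
Total = 5 + 6 + 5 + 11 + 10 = 37.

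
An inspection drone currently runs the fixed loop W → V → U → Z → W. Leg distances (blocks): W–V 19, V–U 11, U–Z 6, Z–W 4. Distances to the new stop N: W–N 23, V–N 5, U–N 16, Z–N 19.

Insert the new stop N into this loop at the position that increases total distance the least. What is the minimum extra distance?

Insertion cost between consecutive stops i–j is d(i,N) + d(N,j) − d(i,j):
  between W and V: 23 + 5 − 19 = 9
  between V and U: 5 + 16 − 11 = 10
  between U and Z: 16 + 19 − 6 = 29
  between Z and W: 19 + 23 − 4 = 38
Cheapest insertion is between W and V, adding 9.
New total = 40 + 9 = 49.

Adding 9 blocks by placing N on the W–V leg.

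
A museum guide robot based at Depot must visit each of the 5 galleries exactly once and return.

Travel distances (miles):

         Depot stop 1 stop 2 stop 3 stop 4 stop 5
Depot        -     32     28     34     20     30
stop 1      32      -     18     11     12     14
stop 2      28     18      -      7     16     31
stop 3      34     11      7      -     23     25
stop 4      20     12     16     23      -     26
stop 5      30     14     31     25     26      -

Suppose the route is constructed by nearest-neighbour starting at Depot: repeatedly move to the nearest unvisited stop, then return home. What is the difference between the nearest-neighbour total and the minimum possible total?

From Depot: stop 4=20, stop 2=28, stop 5=30, stop 1=32, stop 3=34 → choose stop 4 (20).
From stop 4: stop 1=12, stop 2=16, stop 3=23, stop 5=26 → choose stop 1 (12).
From stop 1: stop 3=11, stop 5=14, stop 2=18 → choose stop 3 (11).
From stop 3: stop 2=7, stop 5=25 → choose stop 2 (7).
From stop 2: stop 5=31 → choose stop 5 (31).
NN route Depot → stop 4 → stop 1 → stop 3 → stop 2 → stop 5 → Depot costs 111.
Optimal: Depot → stop 4 → stop 2 → stop 3 → stop 1 → stop 5 → Depot costs 98 (by enumerating all 60 distinct tours).
Excess = 111 − 98 = 13.

13 miles longer than the optimal tour.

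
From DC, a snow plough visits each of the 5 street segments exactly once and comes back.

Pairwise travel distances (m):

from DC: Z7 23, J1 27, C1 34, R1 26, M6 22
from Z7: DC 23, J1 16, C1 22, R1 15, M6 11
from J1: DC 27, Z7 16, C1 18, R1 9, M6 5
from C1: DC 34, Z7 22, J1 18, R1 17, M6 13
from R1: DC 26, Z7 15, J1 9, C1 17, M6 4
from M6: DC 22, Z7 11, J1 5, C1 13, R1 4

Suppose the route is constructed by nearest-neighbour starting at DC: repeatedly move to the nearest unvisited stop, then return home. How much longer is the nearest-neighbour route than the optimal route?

From DC: M6=22, Z7=23, R1=26, J1=27, C1=34 → choose M6 (22).
From M6: R1=4, J1=5, Z7=11, C1=13 → choose R1 (4).
From R1: J1=9, Z7=15, C1=17 → choose J1 (9).
From J1: Z7=16, C1=18 → choose Z7 (16).
From Z7: C1=22 → choose C1 (22).
NN route DC → M6 → R1 → J1 → Z7 → C1 → DC costs 107.
Optimal: DC → Z7 → C1 → J1 → R1 → M6 → DC costs 98 (by enumerating all 60 distinct tours).
Excess = 107 − 98 = 9.

The nearest-neighbour route is 9 m longer than optimal.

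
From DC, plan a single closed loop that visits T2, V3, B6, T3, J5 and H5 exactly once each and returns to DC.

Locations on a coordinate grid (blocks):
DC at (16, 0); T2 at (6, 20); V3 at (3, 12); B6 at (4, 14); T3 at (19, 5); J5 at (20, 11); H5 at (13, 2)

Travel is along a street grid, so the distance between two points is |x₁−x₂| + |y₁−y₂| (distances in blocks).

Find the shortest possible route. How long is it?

There are 360 distinct closed tours to check (reversals are equivalent).
DC - T2 - V3 - B6 - T3 - J5 - H5 - DC: 30+11+3+24+7+16+5 = 96
DC - T2 - V3 - B6 - T3 - H5 - J5 - DC: 30+11+3+24+9+16+15 = 108
DC - T2 - V3 - B6 - J5 - T3 - H5 - DC: 30+11+3+19+7+9+5 = 84
DC - T2 - V3 - B6 - J5 - H5 - T3 - DC: 30+11+3+19+16+9+8 = 96
DC - T2 - V3 - B6 - H5 - T3 - J5 - DC: 30+11+3+21+9+7+15 = 96
DC - T2 - V3 - B6 - H5 - J5 - T3 - DC: 30+11+3+21+16+7+8 = 96
DC - T2 - V3 - T3 - B6 - J5 - H5 - DC: 30+11+23+24+19+16+5 = 128
DC - T2 - V3 - T3 - B6 - H5 - J5 - DC: 30+11+23+24+21+16+15 = 140
… (352 more)
DC - T3 - J5 - T2 - B6 - V3 - H5 - DC: 8+7+23+8+3+20+5 = 74  ← best
The minimum is 74.
One optimal route: DC → T3 → J5 → T2 → B6 → V3 → H5 → DC (or its reverse).

Minimum total distance: 74 blocks.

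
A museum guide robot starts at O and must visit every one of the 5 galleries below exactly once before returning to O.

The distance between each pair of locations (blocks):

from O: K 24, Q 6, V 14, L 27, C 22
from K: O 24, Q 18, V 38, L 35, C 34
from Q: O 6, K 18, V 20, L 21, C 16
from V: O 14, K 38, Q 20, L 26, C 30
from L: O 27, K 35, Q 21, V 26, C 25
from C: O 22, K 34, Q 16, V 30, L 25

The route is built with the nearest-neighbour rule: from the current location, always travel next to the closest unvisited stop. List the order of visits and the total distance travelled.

From O: distances to unvisited — Q=6, V=14, C=22, K=24, L=27. Nearest is Q (6).
From Q: distances to unvisited — C=16, K=18, V=20, L=21. Nearest is C (16).
From C: distances to unvisited — L=25, V=30, K=34. Nearest is L (25).
From L: distances to unvisited — V=26, K=35. Nearest is V (26).
From V: distances to unvisited — K=38. Nearest is K (38).
Return K→O: 24.
Total = 6 + 16 + 25 + 26 + 38 + 24 = 135.

Nearest-neighbour total = 135 blocks; route O → Q → C → L → V → K → O.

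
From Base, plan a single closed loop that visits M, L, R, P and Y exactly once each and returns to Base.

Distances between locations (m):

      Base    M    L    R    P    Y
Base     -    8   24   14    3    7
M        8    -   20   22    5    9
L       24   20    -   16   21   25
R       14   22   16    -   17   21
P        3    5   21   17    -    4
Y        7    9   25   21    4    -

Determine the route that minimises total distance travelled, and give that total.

Shortest round trip = 66 m.

With 5 stops there are 5!/2 = 60 distinct round trips (a route and its reverse cost the same).
Base-M-L-R-P-Y-Base: 8+20+16+17+4+7 = 72
Base-M-L-R-Y-P-Base: 8+20+16+21+4+3 = 72
Base-M-L-P-R-Y-Base: 8+20+21+17+21+7 = 94
Base-M-L-P-Y-R-Base: 8+20+21+4+21+14 = 88
Base-M-L-Y-R-P-Base: 8+20+25+21+17+3 = 94
Base-M-L-Y-P-R-Base: 8+20+25+4+17+14 = 88
Base-M-R-L-P-Y-Base: 8+22+16+21+4+7 = 78
Base-M-R-L-Y-P-Base: 8+22+16+25+4+3 = 78
Base-M-R-P-L-Y-Base: 8+22+17+21+25+7 = 100
Base-M-R-P-Y-L-Base: 8+22+17+4+25+24 = 100
Base-M-R-Y-L-P-Base: 8+22+21+25+21+3 = 100
Base-M-R-Y-P-L-Base: 8+22+21+4+21+24 = 100
Base-M-P-L-R-Y-Base: 8+5+21+16+21+7 = 78
Base-M-P-L-Y-R-Base: 8+5+21+25+21+14 = 94
… (46 more)
Base-R-L-M-P-Y-Base: 14+16+20+5+4+7 = 66  ← best
The minimum is 66.
One optimal route: Base → R → L → M → P → Y → Base (or its reverse).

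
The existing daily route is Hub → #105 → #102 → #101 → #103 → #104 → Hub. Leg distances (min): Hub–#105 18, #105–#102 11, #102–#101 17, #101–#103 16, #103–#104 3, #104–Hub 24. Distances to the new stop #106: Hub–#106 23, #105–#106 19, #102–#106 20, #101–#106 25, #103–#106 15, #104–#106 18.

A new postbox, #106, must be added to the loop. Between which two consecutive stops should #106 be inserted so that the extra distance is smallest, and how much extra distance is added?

Insertion cost between consecutive stops i–j is d(i,#106) + d(#106,j) − d(i,j):
  between Hub and #105: 23 + 19 − 18 = 24
  between #105 and #102: 19 + 20 − 11 = 28
  between #102 and #101: 20 + 25 − 17 = 28
  between #101 and #103: 25 + 15 − 16 = 24
  between #103 and #104: 15 + 18 − 3 = 30
  between #104 and Hub: 18 + 23 − 24 = 17
Cheapest insertion is between #104 and Hub, adding 17.
New total = 89 + 17 = 106.

Adding 17 min by placing #106 on the #104–Hub leg.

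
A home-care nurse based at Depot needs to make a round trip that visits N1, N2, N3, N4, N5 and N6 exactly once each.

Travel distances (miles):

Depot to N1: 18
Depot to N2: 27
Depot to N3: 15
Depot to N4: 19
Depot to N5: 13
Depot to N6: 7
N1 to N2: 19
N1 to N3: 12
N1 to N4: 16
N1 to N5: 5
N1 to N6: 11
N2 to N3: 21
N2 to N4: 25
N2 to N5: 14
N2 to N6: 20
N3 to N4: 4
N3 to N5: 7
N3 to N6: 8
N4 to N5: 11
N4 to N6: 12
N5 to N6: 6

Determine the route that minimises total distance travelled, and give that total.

Minimum total distance: 81 miles.

Depot-N1-N2-N3-N4-N5-N6-Depot: 18+19+21+4+11+6+7 = 86
Depot-N1-N2-N3-N4-N6-N5-Depot: 18+19+21+4+12+6+13 = 93
Depot-N1-N2-N3-N5-N4-N6-Depot: 18+19+21+7+11+12+7 = 95
Depot-N1-N2-N3-N5-N6-N4-Depot: 18+19+21+7+6+12+19 = 102
Depot-N1-N2-N3-N6-N4-N5-Depot: 18+19+21+8+12+11+13 = 102
Depot-N1-N2-N3-N6-N5-N4-Depot: 18+19+21+8+6+11+19 = 102
Depot-N1-N2-N4-N3-N5-N6-Depot: 18+19+25+4+7+6+7 = 86
Depot-N1-N2-N4-N3-N6-N5-Depot: 18+19+25+4+8+6+13 = 93
… (352 more)
Depot-N1-N2-N5-N3-N4-N6-Depot: 18+19+14+7+4+12+7 = 81  ← best
The minimum is 81.
One optimal route: Depot → N1 → N2 → N5 → N3 → N4 → N6 → Depot (or its reverse).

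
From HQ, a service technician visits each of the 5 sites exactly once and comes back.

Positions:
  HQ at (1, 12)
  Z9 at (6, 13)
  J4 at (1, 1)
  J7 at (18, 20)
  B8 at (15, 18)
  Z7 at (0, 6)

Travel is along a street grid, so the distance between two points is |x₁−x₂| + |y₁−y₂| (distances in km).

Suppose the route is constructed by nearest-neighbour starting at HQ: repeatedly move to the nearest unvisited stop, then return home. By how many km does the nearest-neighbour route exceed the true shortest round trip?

The nearest-neighbour route is 12 km longer than optimal.

From HQ: Z9=6, Z7=7, J4=11, B8=20, J7=25 → choose Z9 (6).
From Z9: Z7=13, B8=14, J4=17, J7=19 → choose Z7 (13).
From Z7: J4=6, B8=27, J7=32 → choose J4 (6).
From J4: B8=31, J7=36 → choose B8 (31).
From B8: J7=5 → choose J7 (5).
NN route HQ → Z9 → Z7 → J4 → B8 → J7 → HQ costs 86.
Optimal: HQ → Z9 → J7 → B8 → J4 → Z7 → HQ costs 74 (by enumerating all 60 distinct tours).
Excess = 86 − 74 = 12.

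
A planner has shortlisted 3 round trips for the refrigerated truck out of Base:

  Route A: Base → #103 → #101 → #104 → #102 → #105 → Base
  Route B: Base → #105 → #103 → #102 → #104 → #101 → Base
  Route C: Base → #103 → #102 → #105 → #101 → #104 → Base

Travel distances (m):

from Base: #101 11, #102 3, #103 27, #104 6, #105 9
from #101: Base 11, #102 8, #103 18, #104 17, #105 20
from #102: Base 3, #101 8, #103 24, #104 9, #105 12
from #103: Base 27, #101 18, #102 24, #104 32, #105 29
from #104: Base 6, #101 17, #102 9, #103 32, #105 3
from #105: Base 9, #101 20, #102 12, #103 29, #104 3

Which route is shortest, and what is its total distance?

Route A: 27 + 18 + 17 + 9 + 12 + 9 = 92
Route B: 9 + 29 + 24 + 9 + 17 + 11 = 99
Route C: 27 + 24 + 12 + 20 + 17 + 6 = 106

92 m — Route A is the shortest.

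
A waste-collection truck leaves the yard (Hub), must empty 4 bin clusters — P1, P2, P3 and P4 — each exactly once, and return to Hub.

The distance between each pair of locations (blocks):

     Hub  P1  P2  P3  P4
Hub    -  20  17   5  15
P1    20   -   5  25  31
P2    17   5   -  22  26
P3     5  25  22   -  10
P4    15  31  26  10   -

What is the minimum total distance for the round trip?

66 blocks — the shortest possible round trip.

There are 12 distinct closed tours to check (reversals are equivalent).
Hub-P1-P2-P3-P4-Hub: 20+5+22+10+15 = 72
Hub-P1-P2-P4-P3-Hub: 20+5+26+10+5 = 66
Hub-P1-P3-P2-P4-Hub: 20+25+22+26+15 = 108
Hub-P1-P3-P4-P2-Hub: 20+25+10+26+17 = 98
Hub-P1-P4-P2-P3-Hub: 20+31+26+22+5 = 104
Hub-P1-P4-P3-P2-Hub: 20+31+10+22+17 = 100
Hub-P2-P1-P3-P4-Hub: 17+5+25+10+15 = 72
Hub-P2-P1-P4-P3-Hub: 17+5+31+10+5 = 68
Hub-P2-P3-P1-P4-Hub: 17+22+25+31+15 = 110
Hub-P2-P4-P1-P3-Hub: 17+26+31+25+5 = 104
Hub-P3-P1-P2-P4-Hub: 5+25+5+26+15 = 76
Hub-P3-P2-P1-P4-Hub: 5+22+5+31+15 = 78
The minimum is 66.
One optimal route: Hub → P1 → P2 → P4 → P3 → Hub (or its reverse).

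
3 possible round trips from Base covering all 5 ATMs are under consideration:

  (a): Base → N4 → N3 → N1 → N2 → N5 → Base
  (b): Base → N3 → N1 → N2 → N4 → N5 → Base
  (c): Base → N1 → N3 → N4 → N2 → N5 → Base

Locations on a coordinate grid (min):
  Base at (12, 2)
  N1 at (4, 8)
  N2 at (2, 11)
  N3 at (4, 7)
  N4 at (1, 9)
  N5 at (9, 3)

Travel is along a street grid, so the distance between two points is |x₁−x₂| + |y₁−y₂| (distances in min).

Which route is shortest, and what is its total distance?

(a): 18 + 5 + 1 + 5 + 15 + 4 = 48
(b): 13 + 1 + 5 + 3 + 14 + 4 = 40
(c): 14 + 1 + 5 + 3 + 15 + 4 = 42

Shortest is (b), total 40 min.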